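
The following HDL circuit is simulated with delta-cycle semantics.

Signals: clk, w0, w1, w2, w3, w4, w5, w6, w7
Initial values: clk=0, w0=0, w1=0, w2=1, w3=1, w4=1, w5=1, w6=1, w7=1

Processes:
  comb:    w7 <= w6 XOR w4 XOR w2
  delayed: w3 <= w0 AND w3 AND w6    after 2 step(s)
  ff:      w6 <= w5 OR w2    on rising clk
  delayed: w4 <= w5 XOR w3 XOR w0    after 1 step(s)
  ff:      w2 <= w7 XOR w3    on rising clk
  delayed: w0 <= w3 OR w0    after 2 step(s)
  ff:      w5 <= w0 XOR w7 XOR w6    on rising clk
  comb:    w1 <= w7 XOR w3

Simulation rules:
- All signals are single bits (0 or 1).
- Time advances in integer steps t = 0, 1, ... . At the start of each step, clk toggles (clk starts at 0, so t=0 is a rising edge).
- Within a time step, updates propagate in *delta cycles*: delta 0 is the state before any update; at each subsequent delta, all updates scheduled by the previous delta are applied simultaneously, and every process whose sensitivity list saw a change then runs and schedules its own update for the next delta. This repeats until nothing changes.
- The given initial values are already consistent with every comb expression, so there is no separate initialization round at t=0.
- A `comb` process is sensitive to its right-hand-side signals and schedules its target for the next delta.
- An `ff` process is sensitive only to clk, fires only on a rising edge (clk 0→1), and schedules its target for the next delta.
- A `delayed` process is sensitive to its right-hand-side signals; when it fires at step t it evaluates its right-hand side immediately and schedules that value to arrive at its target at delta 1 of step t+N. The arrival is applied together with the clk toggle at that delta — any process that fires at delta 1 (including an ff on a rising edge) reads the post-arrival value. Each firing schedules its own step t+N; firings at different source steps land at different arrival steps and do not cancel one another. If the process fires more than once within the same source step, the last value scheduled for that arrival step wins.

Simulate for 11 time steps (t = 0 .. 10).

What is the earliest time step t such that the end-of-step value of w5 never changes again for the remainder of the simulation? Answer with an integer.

[bits: w3,w2,w4,w1,w6,w5,w7,w0,clk]
t=0: Δ0=111011100 Δ1=111011101 Δ2=101010101 Δ3=101010001 Δ4=101110001 | 4Δ
t=1: Δ0=101110001 Δ1=101110000 | 1Δ
t=2: Δ0=101110000 Δ1=101110001 Δ2=111101001 | 2Δ
t=3: Δ0=111101001 Δ1=110101000 Δ2=110101100 Δ3=110001100 | 3Δ
t=4: Δ0=110001100 Δ1=010001101 Δ2=010111101 Δ3=010111001 Δ4=010011001 | 4Δ
t=5: Δ0=010011001 Δ1=011011000 Δ2=011011100 Δ3=011111100 | 3Δ
t=6: Δ0=011111100 Δ1=011111101 Δ2=011110101 | 2Δ
t=7: Δ0=011110101 Δ1=010110100 Δ2=010110000 Δ3=010010000 | 3Δ
t=8: Δ0=010010000 Δ1=010010001 Δ2=000011001 Δ3=000011101 Δ4=000111101 | 4Δ
t=9: Δ0=000111101 Δ1=001111100 Δ2=001111000 Δ3=001011000 | 3Δ
t=10: Δ0=001011000 Δ1=001011001 | 1Δ

8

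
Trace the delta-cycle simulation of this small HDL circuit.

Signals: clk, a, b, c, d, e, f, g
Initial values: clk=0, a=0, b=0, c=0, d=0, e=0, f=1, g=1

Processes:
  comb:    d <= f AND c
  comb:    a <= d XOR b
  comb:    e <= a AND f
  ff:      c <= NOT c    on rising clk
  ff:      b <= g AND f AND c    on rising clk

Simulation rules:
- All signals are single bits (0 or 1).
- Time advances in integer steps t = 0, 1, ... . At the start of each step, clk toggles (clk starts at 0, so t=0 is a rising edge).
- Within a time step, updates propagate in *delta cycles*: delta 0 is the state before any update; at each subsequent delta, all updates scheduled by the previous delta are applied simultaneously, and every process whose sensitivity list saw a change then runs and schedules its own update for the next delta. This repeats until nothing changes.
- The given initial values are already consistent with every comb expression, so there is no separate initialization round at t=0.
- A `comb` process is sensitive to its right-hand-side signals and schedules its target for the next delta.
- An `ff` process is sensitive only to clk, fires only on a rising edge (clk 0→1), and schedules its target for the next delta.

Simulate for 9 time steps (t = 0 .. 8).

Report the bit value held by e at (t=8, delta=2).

1

t=0 Δ0: clk=0 f=1 e=0 g=1 b=0 a=0 c=0 d=0
  Δ1: clk:0→1
  Δ2: c:0→1
  Δ3: d:0→1
  Δ4: a:0→1
  Δ5: e:0→1
  (5Δ to stable)
t=1 Δ0: clk=1 f=1 e=1 g=1 b=0 a=1 c=1 d=1
  Δ1: clk:1→0
  (1Δ to stable)
t=2 Δ0: clk=0 f=1 e=1 g=1 b=0 a=1 c=1 d=1
  Δ1: clk:0→1
  Δ2: b:0→1, c:1→0
  Δ3: a:1→0, d:1→0
  Δ4: e:1→0, a:0→1
  Δ5: e:0→1
  (5Δ to stable)
t=3 Δ0: clk=1 f=1 e=1 g=1 b=1 a=1 c=0 d=0
  Δ1: clk:1→0
  (1Δ to stable)
t=4 Δ0: clk=0 f=1 e=1 g=1 b=1 a=1 c=0 d=0
  Δ1: clk:0→1
  Δ2: b:1→0, c:0→1
  Δ3: a:1→0, d:0→1
  Δ4: e:1→0, a:0→1
  Δ5: e:0→1
  (5Δ to stable)
t=5 Δ0: clk=1 f=1 e=1 g=1 b=0 a=1 c=1 d=1
  Δ1: clk:1→0
  (1Δ to stable)
t=6 Δ0: clk=0 f=1 e=1 g=1 b=0 a=1 c=1 d=1
  Δ1: clk:0→1
  Δ2: b:0→1, c:1→0
  Δ3: a:1→0, d:1→0
  Δ4: e:1→0, a:0→1
  Δ5: e:0→1
  (5Δ to stable)
t=7 Δ0: clk=1 f=1 e=1 g=1 b=1 a=1 c=0 d=0
  Δ1: clk:1→0
  (1Δ to stable)
t=8 Δ0: clk=0 f=1 e=1 g=1 b=1 a=1 c=0 d=0
  Δ1: clk:0→1
  Δ2: b:1→0, c:0→1
  Δ3: a:1→0, d:0→1
  Δ4: e:1→0, a:0→1
  Δ5: e:0→1
  (5Δ to stable)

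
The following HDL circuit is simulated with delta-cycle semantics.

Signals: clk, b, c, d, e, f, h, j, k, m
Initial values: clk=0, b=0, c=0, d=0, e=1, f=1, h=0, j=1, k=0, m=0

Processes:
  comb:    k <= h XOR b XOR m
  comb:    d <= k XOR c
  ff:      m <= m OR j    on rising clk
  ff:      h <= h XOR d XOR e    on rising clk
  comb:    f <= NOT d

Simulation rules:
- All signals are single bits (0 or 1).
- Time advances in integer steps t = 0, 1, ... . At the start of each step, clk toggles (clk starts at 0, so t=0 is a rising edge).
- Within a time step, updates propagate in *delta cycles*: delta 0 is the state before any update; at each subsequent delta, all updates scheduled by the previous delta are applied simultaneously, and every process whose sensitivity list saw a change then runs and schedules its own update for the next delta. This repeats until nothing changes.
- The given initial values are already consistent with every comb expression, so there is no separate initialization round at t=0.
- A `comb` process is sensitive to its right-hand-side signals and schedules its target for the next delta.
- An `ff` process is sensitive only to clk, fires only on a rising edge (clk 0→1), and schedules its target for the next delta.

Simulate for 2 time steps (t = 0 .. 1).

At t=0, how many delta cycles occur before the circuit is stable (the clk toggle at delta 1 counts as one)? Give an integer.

2

[bits: j,b,d,f,clk,m,h,e,c,k]
t=0: Δ0=1001000100 Δ1=1001100100 Δ2=1001111100 | 2Δ
t=1: Δ0=1001111100 Δ1=1001011100 | 1Δ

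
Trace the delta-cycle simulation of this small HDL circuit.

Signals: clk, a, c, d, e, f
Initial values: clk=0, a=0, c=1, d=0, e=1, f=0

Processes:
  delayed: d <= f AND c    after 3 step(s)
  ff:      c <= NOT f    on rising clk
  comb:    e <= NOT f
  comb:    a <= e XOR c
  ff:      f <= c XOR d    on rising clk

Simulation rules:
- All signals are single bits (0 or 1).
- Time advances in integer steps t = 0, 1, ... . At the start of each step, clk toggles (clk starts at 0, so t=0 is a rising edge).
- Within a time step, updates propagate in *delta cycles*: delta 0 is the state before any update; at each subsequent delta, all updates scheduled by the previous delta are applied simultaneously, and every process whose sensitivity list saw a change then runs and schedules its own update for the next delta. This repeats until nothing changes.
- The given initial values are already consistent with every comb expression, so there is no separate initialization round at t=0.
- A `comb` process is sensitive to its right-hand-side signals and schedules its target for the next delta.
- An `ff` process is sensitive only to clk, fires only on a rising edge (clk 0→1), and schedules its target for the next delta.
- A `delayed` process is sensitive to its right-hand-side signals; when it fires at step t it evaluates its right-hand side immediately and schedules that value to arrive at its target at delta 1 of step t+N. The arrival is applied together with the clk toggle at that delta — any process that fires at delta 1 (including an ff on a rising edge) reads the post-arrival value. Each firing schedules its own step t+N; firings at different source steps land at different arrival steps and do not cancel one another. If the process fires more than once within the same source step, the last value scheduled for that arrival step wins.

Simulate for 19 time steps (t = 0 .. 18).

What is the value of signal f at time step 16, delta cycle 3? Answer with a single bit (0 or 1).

0

t0.Δ0 a=0 f=0 e=1 d=0 c=1 clk=0
t0.Δ1 a=0 f=0 e=1 d=0 c=1 clk=1
t0.Δ2 a=0 f=1 e=1 d=0 c=1 clk=1
t0.Δ3 a=0 f=1 e=0 d=0 c=1 clk=1
t0.Δ4 a=1 f=1 e=0 d=0 c=1 clk=1
t1.Δ0 a=1 f=1 e=0 d=0 c=1 clk=1
t1.Δ1 a=1 f=1 e=0 d=0 c=1 clk=0
t2.Δ0 a=1 f=1 e=0 d=0 c=1 clk=0
t2.Δ1 a=1 f=1 e=0 d=0 c=1 clk=1
t2.Δ2 a=1 f=1 e=0 d=0 c=0 clk=1
t2.Δ3 a=0 f=1 e=0 d=0 c=0 clk=1
t3.Δ0 a=0 f=1 e=0 d=0 c=0 clk=1
t3.Δ1 a=0 f=1 e=0 d=1 c=0 clk=0
t4.Δ0 a=0 f=1 e=0 d=1 c=0 clk=0
t4.Δ1 a=0 f=1 e=0 d=1 c=0 clk=1
t5.Δ0 a=0 f=1 e=0 d=1 c=0 clk=1
t5.Δ1 a=0 f=1 e=0 d=0 c=0 clk=0
t6.Δ0 a=0 f=1 e=0 d=0 c=0 clk=0
t6.Δ1 a=0 f=1 e=0 d=0 c=0 clk=1
t6.Δ2 a=0 f=0 e=0 d=0 c=0 clk=1
t6.Δ3 a=0 f=0 e=1 d=0 c=0 clk=1
t6.Δ4 a=1 f=0 e=1 d=0 c=0 clk=1
t7.Δ0 a=1 f=0 e=1 d=0 c=0 clk=1
t7.Δ1 a=1 f=0 e=1 d=0 c=0 clk=0
t8.Δ0 a=1 f=0 e=1 d=0 c=0 clk=0
t8.Δ1 a=1 f=0 e=1 d=0 c=0 clk=1
t8.Δ2 a=1 f=0 e=1 d=0 c=1 clk=1
t8.Δ3 a=0 f=0 e=1 d=0 c=1 clk=1
t9.Δ0 a=0 f=0 e=1 d=0 c=1 clk=1
t9.Δ1 a=0 f=0 e=1 d=0 c=1 clk=0
t10.Δ0 a=0 f=0 e=1 d=0 c=1 clk=0
t10.Δ1 a=0 f=0 e=1 d=0 c=1 clk=1
t10.Δ2 a=0 f=1 e=1 d=0 c=1 clk=1
t10.Δ3 a=0 f=1 e=0 d=0 c=1 clk=1
t10.Δ4 a=1 f=1 e=0 d=0 c=1 clk=1
t11.Δ0 a=1 f=1 e=0 d=0 c=1 clk=1
t11.Δ1 a=1 f=1 e=0 d=0 c=1 clk=0
t12.Δ0 a=1 f=1 e=0 d=0 c=1 clk=0
t12.Δ1 a=1 f=1 e=0 d=0 c=1 clk=1
t12.Δ2 a=1 f=1 e=0 d=0 c=0 clk=1
t12.Δ3 a=0 f=1 e=0 d=0 c=0 clk=1
t13.Δ0 a=0 f=1 e=0 d=0 c=0 clk=1
t13.Δ1 a=0 f=1 e=0 d=1 c=0 clk=0
t14.Δ0 a=0 f=1 e=0 d=1 c=0 clk=0
t14.Δ1 a=0 f=1 e=0 d=1 c=0 clk=1
t15.Δ0 a=0 f=1 e=0 d=1 c=0 clk=1
t15.Δ1 a=0 f=1 e=0 d=0 c=0 clk=0
t16.Δ0 a=0 f=1 e=0 d=0 c=0 clk=0
t16.Δ1 a=0 f=1 e=0 d=0 c=0 clk=1
t16.Δ2 a=0 f=0 e=0 d=0 c=0 clk=1
t16.Δ3 a=0 f=0 e=1 d=0 c=0 clk=1
t16.Δ4 a=1 f=0 e=1 d=0 c=0 clk=1
t17.Δ0 a=1 f=0 e=1 d=0 c=0 clk=1
t17.Δ1 a=1 f=0 e=1 d=0 c=0 clk=0
t18.Δ0 a=1 f=0 e=1 d=0 c=0 clk=0
t18.Δ1 a=1 f=0 e=1 d=0 c=0 clk=1
t18.Δ2 a=1 f=0 e=1 d=0 c=1 clk=1
t18.Δ3 a=0 f=0 e=1 d=0 c=1 clk=1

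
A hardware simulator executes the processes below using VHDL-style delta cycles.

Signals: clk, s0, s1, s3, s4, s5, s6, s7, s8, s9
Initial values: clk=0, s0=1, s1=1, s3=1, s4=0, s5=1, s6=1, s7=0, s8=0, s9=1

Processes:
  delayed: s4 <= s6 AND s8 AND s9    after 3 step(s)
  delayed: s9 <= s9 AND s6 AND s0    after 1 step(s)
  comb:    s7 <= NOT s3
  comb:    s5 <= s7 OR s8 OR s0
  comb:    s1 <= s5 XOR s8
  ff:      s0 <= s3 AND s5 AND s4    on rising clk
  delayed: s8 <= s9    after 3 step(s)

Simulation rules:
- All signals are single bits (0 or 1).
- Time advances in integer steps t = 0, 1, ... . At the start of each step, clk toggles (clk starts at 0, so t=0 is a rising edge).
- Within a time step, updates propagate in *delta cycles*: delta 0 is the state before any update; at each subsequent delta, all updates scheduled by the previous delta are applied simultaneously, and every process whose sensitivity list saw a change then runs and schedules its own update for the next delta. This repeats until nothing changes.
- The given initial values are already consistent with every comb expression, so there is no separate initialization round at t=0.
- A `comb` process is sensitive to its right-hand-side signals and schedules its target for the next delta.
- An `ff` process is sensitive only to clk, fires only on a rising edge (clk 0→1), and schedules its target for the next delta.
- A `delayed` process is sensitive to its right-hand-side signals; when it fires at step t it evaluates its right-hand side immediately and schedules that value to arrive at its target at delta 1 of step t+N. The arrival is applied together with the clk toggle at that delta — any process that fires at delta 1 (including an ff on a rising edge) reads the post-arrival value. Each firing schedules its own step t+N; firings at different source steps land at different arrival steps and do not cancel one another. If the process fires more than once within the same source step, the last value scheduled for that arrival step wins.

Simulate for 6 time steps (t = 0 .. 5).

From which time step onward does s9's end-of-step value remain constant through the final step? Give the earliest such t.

t0.Δ0 s7=0 s5=1 s8=0 s3=1 s6=1 clk=0 s1=1 s4=0 s0=1 s9=1
t0.Δ1 s7=0 s5=1 s8=0 s3=1 s6=1 clk=1 s1=1 s4=0 s0=1 s9=1
t0.Δ2 s7=0 s5=1 s8=0 s3=1 s6=1 clk=1 s1=1 s4=0 s0=0 s9=1
t0.Δ3 s7=0 s5=0 s8=0 s3=1 s6=1 clk=1 s1=1 s4=0 s0=0 s9=1
t0.Δ4 s7=0 s5=0 s8=0 s3=1 s6=1 clk=1 s1=0 s4=0 s0=0 s9=1
t1.Δ0 s7=0 s5=0 s8=0 s3=1 s6=1 clk=1 s1=0 s4=0 s0=0 s9=1
t1.Δ1 s7=0 s5=0 s8=0 s3=1 s6=1 clk=0 s1=0 s4=0 s0=0 s9=0
t2.Δ0 s7=0 s5=0 s8=0 s3=1 s6=1 clk=0 s1=0 s4=0 s0=0 s9=0
t2.Δ1 s7=0 s5=0 s8=0 s3=1 s6=1 clk=1 s1=0 s4=0 s0=0 s9=0
t3.Δ0 s7=0 s5=0 s8=0 s3=1 s6=1 clk=1 s1=0 s4=0 s0=0 s9=0
t3.Δ1 s7=0 s5=0 s8=0 s3=1 s6=1 clk=0 s1=0 s4=0 s0=0 s9=0
t4.Δ0 s7=0 s5=0 s8=0 s3=1 s6=1 clk=0 s1=0 s4=0 s0=0 s9=0
t4.Δ1 s7=0 s5=0 s8=0 s3=1 s6=1 clk=1 s1=0 s4=0 s0=0 s9=0
t5.Δ0 s7=0 s5=0 s8=0 s3=1 s6=1 clk=1 s1=0 s4=0 s0=0 s9=0
t5.Δ1 s7=0 s5=0 s8=0 s3=1 s6=1 clk=0 s1=0 s4=0 s0=0 s9=0

1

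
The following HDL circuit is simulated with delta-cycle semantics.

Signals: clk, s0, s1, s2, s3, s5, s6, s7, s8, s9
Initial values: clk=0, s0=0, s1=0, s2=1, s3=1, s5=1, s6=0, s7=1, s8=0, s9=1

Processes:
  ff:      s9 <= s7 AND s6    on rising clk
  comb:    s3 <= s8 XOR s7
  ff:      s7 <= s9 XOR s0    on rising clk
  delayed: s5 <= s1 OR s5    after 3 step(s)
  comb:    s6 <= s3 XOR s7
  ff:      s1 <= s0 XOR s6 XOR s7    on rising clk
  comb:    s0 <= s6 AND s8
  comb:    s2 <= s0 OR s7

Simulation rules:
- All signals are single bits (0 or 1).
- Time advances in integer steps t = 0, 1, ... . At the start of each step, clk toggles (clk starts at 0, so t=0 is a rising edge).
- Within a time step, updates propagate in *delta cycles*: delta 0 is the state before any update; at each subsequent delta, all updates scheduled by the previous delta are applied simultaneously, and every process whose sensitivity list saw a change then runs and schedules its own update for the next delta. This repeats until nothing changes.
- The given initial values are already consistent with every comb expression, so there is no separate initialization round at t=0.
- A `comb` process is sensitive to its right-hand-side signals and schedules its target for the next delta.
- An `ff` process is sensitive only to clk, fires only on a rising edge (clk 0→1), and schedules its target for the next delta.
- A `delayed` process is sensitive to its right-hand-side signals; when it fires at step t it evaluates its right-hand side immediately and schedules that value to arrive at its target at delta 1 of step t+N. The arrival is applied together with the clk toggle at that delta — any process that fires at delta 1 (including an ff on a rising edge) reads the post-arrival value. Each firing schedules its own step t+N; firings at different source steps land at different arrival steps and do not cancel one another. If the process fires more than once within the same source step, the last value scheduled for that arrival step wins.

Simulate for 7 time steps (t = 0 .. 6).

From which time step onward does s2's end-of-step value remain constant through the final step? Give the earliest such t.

2

t0.Δ0 clk=0 s3=1 s9=1 s7=1 s5=1 s0=0 s8=0 s6=0 s2=1 s1=0
t0.Δ1 clk=1 s3=1 s9=1 s7=1 s5=1 s0=0 s8=0 s6=0 s2=1 s1=0
t0.Δ2 clk=1 s3=1 s9=0 s7=1 s5=1 s0=0 s8=0 s6=0 s2=1 s1=1
t1.Δ0 clk=1 s3=1 s9=0 s7=1 s5=1 s0=0 s8=0 s6=0 s2=1 s1=1
t1.Δ1 clk=0 s3=1 s9=0 s7=1 s5=1 s0=0 s8=0 s6=0 s2=1 s1=1
t2.Δ0 clk=0 s3=1 s9=0 s7=1 s5=1 s0=0 s8=0 s6=0 s2=1 s1=1
t2.Δ1 clk=1 s3=1 s9=0 s7=1 s5=1 s0=0 s8=0 s6=0 s2=1 s1=1
t2.Δ2 clk=1 s3=1 s9=0 s7=0 s5=1 s0=0 s8=0 s6=0 s2=1 s1=1
t2.Δ3 clk=1 s3=0 s9=0 s7=0 s5=1 s0=0 s8=0 s6=1 s2=0 s1=1
t2.Δ4 clk=1 s3=0 s9=0 s7=0 s5=1 s0=0 s8=0 s6=0 s2=0 s1=1
t3.Δ0 clk=1 s3=0 s9=0 s7=0 s5=1 s0=0 s8=0 s6=0 s2=0 s1=1
t3.Δ1 clk=0 s3=0 s9=0 s7=0 s5=1 s0=0 s8=0 s6=0 s2=0 s1=1
t4.Δ0 clk=0 s3=0 s9=0 s7=0 s5=1 s0=0 s8=0 s6=0 s2=0 s1=1
t4.Δ1 clk=1 s3=0 s9=0 s7=0 s5=1 s0=0 s8=0 s6=0 s2=0 s1=1
t4.Δ2 clk=1 s3=0 s9=0 s7=0 s5=1 s0=0 s8=0 s6=0 s2=0 s1=0
t5.Δ0 clk=1 s3=0 s9=0 s7=0 s5=1 s0=0 s8=0 s6=0 s2=0 s1=0
t5.Δ1 clk=0 s3=0 s9=0 s7=0 s5=1 s0=0 s8=0 s6=0 s2=0 s1=0
t6.Δ0 clk=0 s3=0 s9=0 s7=0 s5=1 s0=0 s8=0 s6=0 s2=0 s1=0
t6.Δ1 clk=1 s3=0 s9=0 s7=0 s5=1 s0=0 s8=0 s6=0 s2=0 s1=0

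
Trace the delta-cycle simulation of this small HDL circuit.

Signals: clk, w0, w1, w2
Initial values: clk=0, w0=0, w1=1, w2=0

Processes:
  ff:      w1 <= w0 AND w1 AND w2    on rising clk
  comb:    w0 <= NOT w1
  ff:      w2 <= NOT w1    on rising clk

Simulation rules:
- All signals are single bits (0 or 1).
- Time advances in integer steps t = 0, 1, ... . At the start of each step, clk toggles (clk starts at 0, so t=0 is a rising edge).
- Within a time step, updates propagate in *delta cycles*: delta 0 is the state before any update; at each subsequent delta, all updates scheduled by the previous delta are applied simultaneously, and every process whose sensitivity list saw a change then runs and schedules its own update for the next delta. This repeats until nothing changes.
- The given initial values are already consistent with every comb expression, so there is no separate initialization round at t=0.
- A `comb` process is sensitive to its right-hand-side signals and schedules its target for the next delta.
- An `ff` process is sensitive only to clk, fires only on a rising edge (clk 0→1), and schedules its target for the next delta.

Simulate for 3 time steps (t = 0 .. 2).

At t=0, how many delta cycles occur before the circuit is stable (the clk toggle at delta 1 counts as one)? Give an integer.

t0.Δ0 w1=1 w2=0 clk=0 w0=0
t0.Δ1 w1=1 w2=0 clk=1 w0=0
t0.Δ2 w1=0 w2=0 clk=1 w0=0
t0.Δ3 w1=0 w2=0 clk=1 w0=1
t1.Δ0 w1=0 w2=0 clk=1 w0=1
t1.Δ1 w1=0 w2=0 clk=0 w0=1
t2.Δ0 w1=0 w2=0 clk=0 w0=1
t2.Δ1 w1=0 w2=0 clk=1 w0=1
t2.Δ2 w1=0 w2=1 clk=1 w0=1

3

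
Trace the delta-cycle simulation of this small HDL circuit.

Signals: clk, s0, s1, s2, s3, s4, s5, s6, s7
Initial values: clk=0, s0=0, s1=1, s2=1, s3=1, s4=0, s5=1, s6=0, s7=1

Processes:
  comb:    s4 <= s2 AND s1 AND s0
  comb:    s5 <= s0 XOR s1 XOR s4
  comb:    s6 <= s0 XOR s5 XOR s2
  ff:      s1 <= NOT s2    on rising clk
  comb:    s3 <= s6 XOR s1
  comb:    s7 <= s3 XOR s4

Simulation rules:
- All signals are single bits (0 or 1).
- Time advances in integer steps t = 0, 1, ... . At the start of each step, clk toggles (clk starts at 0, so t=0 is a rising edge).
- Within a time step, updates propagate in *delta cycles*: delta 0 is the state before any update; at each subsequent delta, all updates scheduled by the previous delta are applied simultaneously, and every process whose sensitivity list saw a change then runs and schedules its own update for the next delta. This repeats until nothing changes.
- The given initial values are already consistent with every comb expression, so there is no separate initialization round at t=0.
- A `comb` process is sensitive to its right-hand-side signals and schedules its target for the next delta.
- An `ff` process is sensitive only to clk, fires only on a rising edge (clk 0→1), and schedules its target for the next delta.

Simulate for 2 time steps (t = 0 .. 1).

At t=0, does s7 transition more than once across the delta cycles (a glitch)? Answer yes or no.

t=0 Δ0: s4=0 s7=1 clk=0 s6=0 s2=1 s5=1 s0=0 s1=1 s3=1
  Δ1: clk:0→1
  Δ2: s1:1→0
  Δ3: s5:1→0, s3:1→0
  Δ4: s7:1→0, s6:0→1
  Δ5: s3:0→1
  Δ6: s7:0→1
  (6Δ to stable)
t=1 Δ0: s4=0 s7=1 clk=1 s6=1 s2=1 s5=0 s0=0 s1=0 s3=1
  Δ1: clk:1→0
  (1Δ to stable)

yes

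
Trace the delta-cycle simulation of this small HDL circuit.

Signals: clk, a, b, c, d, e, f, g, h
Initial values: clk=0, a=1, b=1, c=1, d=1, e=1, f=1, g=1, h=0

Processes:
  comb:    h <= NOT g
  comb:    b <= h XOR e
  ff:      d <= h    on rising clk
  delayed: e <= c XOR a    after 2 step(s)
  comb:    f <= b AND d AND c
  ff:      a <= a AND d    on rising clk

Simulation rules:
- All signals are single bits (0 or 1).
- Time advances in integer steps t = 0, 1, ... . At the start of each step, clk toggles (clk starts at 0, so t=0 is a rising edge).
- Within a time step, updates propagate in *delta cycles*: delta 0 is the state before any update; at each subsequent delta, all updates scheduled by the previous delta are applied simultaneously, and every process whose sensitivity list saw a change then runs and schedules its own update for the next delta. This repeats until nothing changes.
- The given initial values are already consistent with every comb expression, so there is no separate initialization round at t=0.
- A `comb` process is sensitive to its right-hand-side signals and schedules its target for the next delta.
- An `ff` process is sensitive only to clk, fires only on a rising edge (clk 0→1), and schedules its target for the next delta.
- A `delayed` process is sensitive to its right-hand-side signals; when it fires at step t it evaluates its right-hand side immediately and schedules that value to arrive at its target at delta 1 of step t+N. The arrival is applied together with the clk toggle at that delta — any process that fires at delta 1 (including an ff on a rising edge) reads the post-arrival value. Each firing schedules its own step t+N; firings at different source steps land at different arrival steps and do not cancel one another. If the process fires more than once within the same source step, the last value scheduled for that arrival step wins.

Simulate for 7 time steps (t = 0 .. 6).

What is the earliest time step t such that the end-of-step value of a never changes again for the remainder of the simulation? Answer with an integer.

2

t=0 Δ0: c=1 f=1 clk=0 d=1 e=1 a=1 h=0 g=1 b=1
  Δ1: clk:0→1
  Δ2: d:1→0
  Δ3: f:1→0
  (3Δ to stable)
t=1 Δ0: c=1 f=0 clk=1 d=0 e=1 a=1 h=0 g=1 b=1
  Δ1: clk:1→0
  (1Δ to stable)
t=2 Δ0: c=1 f=0 clk=0 d=0 e=1 a=1 h=0 g=1 b=1
  Δ1: clk:0→1
  Δ2: a:1→0
  (2Δ to stable)
t=3 Δ0: c=1 f=0 clk=1 d=0 e=1 a=0 h=0 g=1 b=1
  Δ1: clk:1→0
  (1Δ to stable)
t=4 Δ0: c=1 f=0 clk=0 d=0 e=1 a=0 h=0 g=1 b=1
  Δ1: clk:0→1
  (1Δ to stable)
t=5 Δ0: c=1 f=0 clk=1 d=0 e=1 a=0 h=0 g=1 b=1
  Δ1: clk:1→0
  (1Δ to stable)
t=6 Δ0: c=1 f=0 clk=0 d=0 e=1 a=0 h=0 g=1 b=1
  Δ1: clk:0→1
  (1Δ to stable)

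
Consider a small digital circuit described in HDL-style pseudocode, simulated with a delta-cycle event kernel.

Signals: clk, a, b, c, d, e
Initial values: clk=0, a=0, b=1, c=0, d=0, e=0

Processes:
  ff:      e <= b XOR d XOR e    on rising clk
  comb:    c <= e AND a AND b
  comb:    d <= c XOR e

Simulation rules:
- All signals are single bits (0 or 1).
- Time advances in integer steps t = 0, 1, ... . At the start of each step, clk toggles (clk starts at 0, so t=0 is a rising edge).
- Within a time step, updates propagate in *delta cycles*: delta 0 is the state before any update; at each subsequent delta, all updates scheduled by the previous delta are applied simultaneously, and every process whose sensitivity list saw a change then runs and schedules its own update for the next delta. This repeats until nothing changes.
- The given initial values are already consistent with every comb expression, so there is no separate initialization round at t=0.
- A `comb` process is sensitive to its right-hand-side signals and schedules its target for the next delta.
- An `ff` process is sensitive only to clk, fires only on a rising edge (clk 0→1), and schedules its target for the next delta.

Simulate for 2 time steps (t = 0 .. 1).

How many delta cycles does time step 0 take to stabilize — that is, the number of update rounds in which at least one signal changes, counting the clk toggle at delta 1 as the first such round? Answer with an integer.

[bits: c,e,a,b,d,clk]
t=0: Δ0=000100 Δ1=000101 Δ2=010101 Δ3=010111 | 3Δ
t=1: Δ0=010111 Δ1=010110 | 1Δ

3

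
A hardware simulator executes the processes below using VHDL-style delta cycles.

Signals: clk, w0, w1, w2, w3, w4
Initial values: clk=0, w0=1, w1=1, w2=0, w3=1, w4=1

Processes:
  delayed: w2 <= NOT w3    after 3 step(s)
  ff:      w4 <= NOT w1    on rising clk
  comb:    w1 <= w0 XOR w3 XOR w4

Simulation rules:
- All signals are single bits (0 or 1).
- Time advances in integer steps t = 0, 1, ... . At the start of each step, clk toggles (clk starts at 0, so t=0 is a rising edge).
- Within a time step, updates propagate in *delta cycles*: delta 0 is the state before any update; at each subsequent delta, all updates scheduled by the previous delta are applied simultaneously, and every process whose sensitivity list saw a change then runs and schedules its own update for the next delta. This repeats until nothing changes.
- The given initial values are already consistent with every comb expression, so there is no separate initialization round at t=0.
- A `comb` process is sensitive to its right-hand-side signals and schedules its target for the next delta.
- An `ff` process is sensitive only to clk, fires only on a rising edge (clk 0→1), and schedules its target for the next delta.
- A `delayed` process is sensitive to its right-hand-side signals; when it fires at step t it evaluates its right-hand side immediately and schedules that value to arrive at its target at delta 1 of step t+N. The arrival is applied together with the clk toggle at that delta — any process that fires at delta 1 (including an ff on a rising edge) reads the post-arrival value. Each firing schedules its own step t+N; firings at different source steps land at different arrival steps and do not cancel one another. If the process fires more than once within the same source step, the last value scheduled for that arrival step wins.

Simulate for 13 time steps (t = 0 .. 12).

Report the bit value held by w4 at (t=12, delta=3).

[bits: clk,w4,w2,w1,w3,w0]
t=0: Δ0=010111 Δ1=110111 Δ2=100111 Δ3=100011 | 3Δ
t=1: Δ0=100011 Δ1=000011 | 1Δ
t=2: Δ0=000011 Δ1=100011 Δ2=110011 Δ3=110111 | 3Δ
t=3: Δ0=110111 Δ1=010111 | 1Δ
t=4: Δ0=010111 Δ1=110111 Δ2=100111 Δ3=100011 | 3Δ
t=5: Δ0=100011 Δ1=000011 | 1Δ
t=6: Δ0=000011 Δ1=100011 Δ2=110011 Δ3=110111 | 3Δ
t=7: Δ0=110111 Δ1=010111 | 1Δ
t=8: Δ0=010111 Δ1=110111 Δ2=100111 Δ3=100011 | 3Δ
t=9: Δ0=100011 Δ1=000011 | 1Δ
t=10: Δ0=000011 Δ1=100011 Δ2=110011 Δ3=110111 | 3Δ
t=11: Δ0=110111 Δ1=010111 | 1Δ
t=12: Δ0=010111 Δ1=110111 Δ2=100111 Δ3=100011 | 3Δ

0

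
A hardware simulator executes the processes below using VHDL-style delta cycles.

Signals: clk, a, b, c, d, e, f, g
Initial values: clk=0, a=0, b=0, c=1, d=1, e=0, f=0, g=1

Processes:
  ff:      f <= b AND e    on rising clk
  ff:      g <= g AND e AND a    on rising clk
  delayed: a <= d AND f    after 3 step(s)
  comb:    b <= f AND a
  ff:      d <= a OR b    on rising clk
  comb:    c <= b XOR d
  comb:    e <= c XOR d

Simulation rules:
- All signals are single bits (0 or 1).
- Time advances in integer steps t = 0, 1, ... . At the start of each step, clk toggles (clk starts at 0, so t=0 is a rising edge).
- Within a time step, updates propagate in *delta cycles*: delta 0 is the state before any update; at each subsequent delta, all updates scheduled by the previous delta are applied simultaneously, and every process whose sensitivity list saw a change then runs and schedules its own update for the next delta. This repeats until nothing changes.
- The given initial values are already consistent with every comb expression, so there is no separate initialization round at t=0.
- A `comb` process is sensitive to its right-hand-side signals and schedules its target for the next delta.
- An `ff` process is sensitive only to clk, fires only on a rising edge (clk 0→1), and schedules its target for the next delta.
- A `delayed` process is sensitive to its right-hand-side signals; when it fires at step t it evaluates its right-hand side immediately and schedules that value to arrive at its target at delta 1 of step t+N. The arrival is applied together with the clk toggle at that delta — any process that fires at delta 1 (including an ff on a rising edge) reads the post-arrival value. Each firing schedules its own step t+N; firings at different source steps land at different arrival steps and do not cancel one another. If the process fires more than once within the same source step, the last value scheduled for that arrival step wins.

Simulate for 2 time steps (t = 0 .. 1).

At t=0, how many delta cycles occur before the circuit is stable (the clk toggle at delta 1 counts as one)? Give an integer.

[bits: clk,a,g,e,b,f,d,c]
t=0: Δ0=00100011 Δ1=10100011 Δ2=10000001 Δ3=10010000 Δ4=10000000 | 4Δ
t=1: Δ0=10000000 Δ1=00000000 | 1Δ

4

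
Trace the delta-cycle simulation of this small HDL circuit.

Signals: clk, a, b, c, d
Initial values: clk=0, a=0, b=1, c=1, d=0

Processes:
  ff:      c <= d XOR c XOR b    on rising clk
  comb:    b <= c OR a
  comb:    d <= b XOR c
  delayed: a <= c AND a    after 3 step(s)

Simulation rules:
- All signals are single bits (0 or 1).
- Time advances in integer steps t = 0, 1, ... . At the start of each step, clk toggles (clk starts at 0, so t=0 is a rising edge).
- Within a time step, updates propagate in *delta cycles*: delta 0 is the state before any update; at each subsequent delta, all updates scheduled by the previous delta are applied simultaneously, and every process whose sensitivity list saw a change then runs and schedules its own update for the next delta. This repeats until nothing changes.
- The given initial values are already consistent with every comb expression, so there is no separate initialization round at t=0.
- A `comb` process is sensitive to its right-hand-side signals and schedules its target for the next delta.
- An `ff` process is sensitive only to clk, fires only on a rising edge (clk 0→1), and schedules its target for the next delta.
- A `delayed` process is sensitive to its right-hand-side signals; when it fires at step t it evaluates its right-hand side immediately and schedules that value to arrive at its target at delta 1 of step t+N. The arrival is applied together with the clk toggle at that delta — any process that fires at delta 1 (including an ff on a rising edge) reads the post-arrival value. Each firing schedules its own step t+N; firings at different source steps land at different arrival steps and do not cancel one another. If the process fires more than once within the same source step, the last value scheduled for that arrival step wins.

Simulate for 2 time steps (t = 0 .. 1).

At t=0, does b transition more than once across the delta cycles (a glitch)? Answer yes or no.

t=0 Δ0: a=0 clk=0 c=1 b=1 d=0
  Δ1: clk:0→1
  Δ2: c:1→0
  Δ3: b:1→0, d:0→1
  Δ4: d:1→0
  (4Δ to stable)
t=1 Δ0: a=0 clk=1 c=0 b=0 d=0
  Δ1: clk:1→0
  (1Δ to stable)

no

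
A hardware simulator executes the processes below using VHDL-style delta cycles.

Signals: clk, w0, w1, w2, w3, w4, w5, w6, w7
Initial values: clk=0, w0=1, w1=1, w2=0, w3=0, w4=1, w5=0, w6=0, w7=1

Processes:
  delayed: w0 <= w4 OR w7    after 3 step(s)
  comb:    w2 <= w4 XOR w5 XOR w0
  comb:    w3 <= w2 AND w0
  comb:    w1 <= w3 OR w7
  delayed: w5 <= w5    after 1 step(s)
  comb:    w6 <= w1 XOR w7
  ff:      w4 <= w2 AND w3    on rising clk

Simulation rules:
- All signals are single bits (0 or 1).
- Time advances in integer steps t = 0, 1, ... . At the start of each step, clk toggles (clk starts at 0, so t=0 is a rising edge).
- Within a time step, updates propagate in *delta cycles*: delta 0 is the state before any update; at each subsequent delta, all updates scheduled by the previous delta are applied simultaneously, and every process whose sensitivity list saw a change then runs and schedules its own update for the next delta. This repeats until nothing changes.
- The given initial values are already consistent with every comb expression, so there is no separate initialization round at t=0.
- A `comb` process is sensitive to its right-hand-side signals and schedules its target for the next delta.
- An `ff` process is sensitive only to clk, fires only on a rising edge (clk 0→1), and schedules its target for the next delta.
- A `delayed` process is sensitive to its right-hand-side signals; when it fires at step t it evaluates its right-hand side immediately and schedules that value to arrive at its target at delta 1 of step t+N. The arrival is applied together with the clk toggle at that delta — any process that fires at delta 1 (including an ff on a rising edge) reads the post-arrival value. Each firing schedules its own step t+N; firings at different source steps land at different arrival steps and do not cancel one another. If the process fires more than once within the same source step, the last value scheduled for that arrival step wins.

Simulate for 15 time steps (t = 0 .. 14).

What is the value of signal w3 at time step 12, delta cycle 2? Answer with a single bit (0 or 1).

0

[bits: w4,clk,w7,w6,w3,w0,w2,w1,w5]
t=0: Δ0=101001010 Δ1=111001010 Δ2=011001010 Δ3=011001110 Δ4=011011110 | 4Δ
t=1: Δ0=011011110 Δ1=001011110 | 1Δ
t=2: Δ0=001011110 Δ1=011011110 Δ2=111011110 Δ3=111011010 Δ4=111001010 | 4Δ
t=3: Δ0=111001010 Δ1=101001010 | 1Δ
t=4: Δ0=101001010 Δ1=111001010 Δ2=011001010 Δ3=011001110 Δ4=011011110 | 4Δ
t=5: Δ0=011011110 Δ1=001011110 | 1Δ
t=6: Δ0=001011110 Δ1=011011110 Δ2=111011110 Δ3=111011010 Δ4=111001010 | 4Δ
t=7: Δ0=111001010 Δ1=101001010 | 1Δ
t=8: Δ0=101001010 Δ1=111001010 Δ2=011001010 Δ3=011001110 Δ4=011011110 | 4Δ
t=9: Δ0=011011110 Δ1=001011110 | 1Δ
t=10: Δ0=001011110 Δ1=011011110 Δ2=111011110 Δ3=111011010 Δ4=111001010 | 4Δ
t=11: Δ0=111001010 Δ1=101001010 | 1Δ
t=12: Δ0=101001010 Δ1=111001010 Δ2=011001010 Δ3=011001110 Δ4=011011110 | 4Δ
t=13: Δ0=011011110 Δ1=001011110 | 1Δ
t=14: Δ0=001011110 Δ1=011011110 Δ2=111011110 Δ3=111011010 Δ4=111001010 | 4Δ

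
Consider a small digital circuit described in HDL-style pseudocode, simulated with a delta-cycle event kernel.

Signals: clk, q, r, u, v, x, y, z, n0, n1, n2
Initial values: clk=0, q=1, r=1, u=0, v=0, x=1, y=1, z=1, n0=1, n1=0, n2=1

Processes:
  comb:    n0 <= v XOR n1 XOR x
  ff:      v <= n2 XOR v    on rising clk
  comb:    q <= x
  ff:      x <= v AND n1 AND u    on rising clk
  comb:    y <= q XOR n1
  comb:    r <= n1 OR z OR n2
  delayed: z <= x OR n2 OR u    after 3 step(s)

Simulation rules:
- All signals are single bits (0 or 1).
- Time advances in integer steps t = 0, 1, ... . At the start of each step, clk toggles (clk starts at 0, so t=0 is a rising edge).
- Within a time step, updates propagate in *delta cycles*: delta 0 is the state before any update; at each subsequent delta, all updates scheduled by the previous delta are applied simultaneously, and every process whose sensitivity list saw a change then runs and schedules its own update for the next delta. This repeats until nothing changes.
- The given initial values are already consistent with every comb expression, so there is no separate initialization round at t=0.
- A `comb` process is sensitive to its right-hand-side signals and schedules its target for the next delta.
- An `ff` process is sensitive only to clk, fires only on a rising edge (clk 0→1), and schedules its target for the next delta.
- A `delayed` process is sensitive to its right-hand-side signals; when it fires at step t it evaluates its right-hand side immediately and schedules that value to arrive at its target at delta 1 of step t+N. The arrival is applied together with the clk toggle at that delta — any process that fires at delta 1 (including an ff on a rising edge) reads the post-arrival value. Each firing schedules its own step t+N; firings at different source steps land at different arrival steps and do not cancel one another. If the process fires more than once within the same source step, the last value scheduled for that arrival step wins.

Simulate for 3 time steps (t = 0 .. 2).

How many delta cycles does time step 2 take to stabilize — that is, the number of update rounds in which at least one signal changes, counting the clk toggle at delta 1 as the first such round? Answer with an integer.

3

[bits: z,n0,q,x,n2,n1,v,r,clk,y,u]
t=0: Δ0=11111001010 Δ1=11111001110 Δ2=11101011110 Δ3=11001011110 Δ4=11001011100 | 4Δ
t=1: Δ0=11001011100 Δ1=11001011000 | 1Δ
t=2: Δ0=11001011000 Δ1=11001011100 Δ2=11001001100 Δ3=10001001100 | 3Δ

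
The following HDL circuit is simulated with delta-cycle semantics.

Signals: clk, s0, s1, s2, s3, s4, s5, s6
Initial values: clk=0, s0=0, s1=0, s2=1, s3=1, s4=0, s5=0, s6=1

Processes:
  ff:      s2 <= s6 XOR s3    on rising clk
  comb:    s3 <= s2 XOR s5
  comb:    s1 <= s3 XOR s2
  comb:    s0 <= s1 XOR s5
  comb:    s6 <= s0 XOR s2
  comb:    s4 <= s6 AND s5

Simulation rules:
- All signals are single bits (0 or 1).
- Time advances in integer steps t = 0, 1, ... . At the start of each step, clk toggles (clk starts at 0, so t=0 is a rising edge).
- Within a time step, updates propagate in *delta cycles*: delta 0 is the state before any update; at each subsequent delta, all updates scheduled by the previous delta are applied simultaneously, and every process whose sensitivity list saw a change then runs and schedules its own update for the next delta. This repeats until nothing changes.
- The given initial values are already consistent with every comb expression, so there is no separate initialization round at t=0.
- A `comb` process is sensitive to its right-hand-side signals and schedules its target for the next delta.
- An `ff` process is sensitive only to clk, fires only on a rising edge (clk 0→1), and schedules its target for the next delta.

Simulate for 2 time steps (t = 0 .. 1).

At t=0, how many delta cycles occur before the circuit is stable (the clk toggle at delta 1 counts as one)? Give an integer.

6

t0.Δ0 s5=0 s4=0 s0=0 s6=1 s1=0 s2=1 clk=0 s3=1
t0.Δ1 s5=0 s4=0 s0=0 s6=1 s1=0 s2=1 clk=1 s3=1
t0.Δ2 s5=0 s4=0 s0=0 s6=1 s1=0 s2=0 clk=1 s3=1
t0.Δ3 s5=0 s4=0 s0=0 s6=0 s1=1 s2=0 clk=1 s3=0
t0.Δ4 s5=0 s4=0 s0=1 s6=0 s1=0 s2=0 clk=1 s3=0
t0.Δ5 s5=0 s4=0 s0=0 s6=1 s1=0 s2=0 clk=1 s3=0
t0.Δ6 s5=0 s4=0 s0=0 s6=0 s1=0 s2=0 clk=1 s3=0
t1.Δ0 s5=0 s4=0 s0=0 s6=0 s1=0 s2=0 clk=1 s3=0
t1.Δ1 s5=0 s4=0 s0=0 s6=0 s1=0 s2=0 clk=0 s3=0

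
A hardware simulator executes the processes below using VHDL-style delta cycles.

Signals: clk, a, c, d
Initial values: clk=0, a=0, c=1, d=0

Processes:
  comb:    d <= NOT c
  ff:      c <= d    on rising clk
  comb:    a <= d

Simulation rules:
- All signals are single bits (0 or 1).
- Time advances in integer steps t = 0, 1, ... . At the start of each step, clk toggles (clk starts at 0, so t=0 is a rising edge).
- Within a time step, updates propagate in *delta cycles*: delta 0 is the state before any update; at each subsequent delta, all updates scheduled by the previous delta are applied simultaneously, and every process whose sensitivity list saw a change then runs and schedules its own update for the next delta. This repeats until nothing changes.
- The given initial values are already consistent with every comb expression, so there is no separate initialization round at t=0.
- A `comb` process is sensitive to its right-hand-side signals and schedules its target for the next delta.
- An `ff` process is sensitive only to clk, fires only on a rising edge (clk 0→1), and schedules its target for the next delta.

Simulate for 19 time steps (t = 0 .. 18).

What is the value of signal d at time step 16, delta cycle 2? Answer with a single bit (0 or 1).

0

t=0 Δ0: clk=0 c=1 a=0 d=0
  Δ1: clk:0→1
  Δ2: c:1→0
  Δ3: d:0→1
  Δ4: a:0→1
  (4Δ to stable)
t=1 Δ0: clk=1 c=0 a=1 d=1
  Δ1: clk:1→0
  (1Δ to stable)
t=2 Δ0: clk=0 c=0 a=1 d=1
  Δ1: clk:0→1
  Δ2: c:0→1
  Δ3: d:1→0
  Δ4: a:1→0
  (4Δ to stable)
t=3 Δ0: clk=1 c=1 a=0 d=0
  Δ1: clk:1→0
  (1Δ to stable)
t=4 Δ0: clk=0 c=1 a=0 d=0
  Δ1: clk:0→1
  Δ2: c:1→0
  Δ3: d:0→1
  Δ4: a:0→1
  (4Δ to stable)
t=5 Δ0: clk=1 c=0 a=1 d=1
  Δ1: clk:1→0
  (1Δ to stable)
t=6 Δ0: clk=0 c=0 a=1 d=1
  Δ1: clk:0→1
  Δ2: c:0→1
  Δ3: d:1→0
  Δ4: a:1→0
  (4Δ to stable)
t=7 Δ0: clk=1 c=1 a=0 d=0
  Δ1: clk:1→0
  (1Δ to stable)
t=8 Δ0: clk=0 c=1 a=0 d=0
  Δ1: clk:0→1
  Δ2: c:1→0
  Δ3: d:0→1
  Δ4: a:0→1
  (4Δ to stable)
t=9 Δ0: clk=1 c=0 a=1 d=1
  Δ1: clk:1→0
  (1Δ to stable)
t=10 Δ0: clk=0 c=0 a=1 d=1
  Δ1: clk:0→1
  Δ2: c:0→1
  Δ3: d:1→0
  Δ4: a:1→0
  (4Δ to stable)
t=11 Δ0: clk=1 c=1 a=0 d=0
  Δ1: clk:1→0
  (1Δ to stable)
t=12 Δ0: clk=0 c=1 a=0 d=0
  Δ1: clk:0→1
  Δ2: c:1→0
  Δ3: d:0→1
  Δ4: a:0→1
  (4Δ to stable)
t=13 Δ0: clk=1 c=0 a=1 d=1
  Δ1: clk:1→0
  (1Δ to stable)
t=14 Δ0: clk=0 c=0 a=1 d=1
  Δ1: clk:0→1
  Δ2: c:0→1
  Δ3: d:1→0
  Δ4: a:1→0
  (4Δ to stable)
t=15 Δ0: clk=1 c=1 a=0 d=0
  Δ1: clk:1→0
  (1Δ to stable)
t=16 Δ0: clk=0 c=1 a=0 d=0
  Δ1: clk:0→1
  Δ2: c:1→0
  Δ3: d:0→1
  Δ4: a:0→1
  (4Δ to stable)
t=17 Δ0: clk=1 c=0 a=1 d=1
  Δ1: clk:1→0
  (1Δ to stable)
t=18 Δ0: clk=0 c=0 a=1 d=1
  Δ1: clk:0→1
  Δ2: c:0→1
  Δ3: d:1→0
  Δ4: a:1→0
  (4Δ to stable)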